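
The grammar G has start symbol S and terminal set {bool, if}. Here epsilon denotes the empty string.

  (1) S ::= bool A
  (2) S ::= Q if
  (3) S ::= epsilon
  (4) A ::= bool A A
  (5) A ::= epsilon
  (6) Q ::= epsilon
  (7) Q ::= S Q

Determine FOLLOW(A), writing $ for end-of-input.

{$, bool, if}

FIRST(A) = {epsilon, bool}
FIRST(S) = {epsilon, bool, if}  (via Q if)
FIRST(Q) = {epsilon, bool, if}  (via S Q)
FOLLOW(S) includes $ since S is the start symbol.
FOLLOW(Q): in S::=Q if, Q is followed by if with FIRST {if}; in Q::=S Q, the suffix after Q is empty (adds nothing new). Thus FOLLOW(Q) = {if}.
FOLLOW(S): in Q::=S Q, S is followed by Q with FIRST {epsilon, bool, if}; in Q::=S Q, the suffix after S is nullable, so FOLLOW(S) ⊇ FOLLOW(Q) = {if}. Thus FOLLOW(S) = {$, bool, if}.
FOLLOW(A): in S::=bool A, the suffix after A is empty, so FOLLOW(A) ⊇ FOLLOW(S) = {$, bool, if}; in A::=bool A A (occurrence 1), A is followed by A with FIRST {epsilon, bool}; in A::=bool A A (occurrence 1), the suffix after A is nullable (adds nothing new); in A::=bool A A (occurrence 2), the suffix after A is empty (adds nothing new). Thus FOLLOW(A) = {$, bool, if}.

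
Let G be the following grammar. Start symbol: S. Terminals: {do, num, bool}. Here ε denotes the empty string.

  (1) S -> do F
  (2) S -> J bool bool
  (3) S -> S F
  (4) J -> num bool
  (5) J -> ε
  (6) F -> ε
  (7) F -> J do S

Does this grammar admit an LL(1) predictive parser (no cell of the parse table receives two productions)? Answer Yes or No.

No

FIRST(S) = {bool, do, num}
FIRST(J) = {ε, num}
FIRST(F) = {ε, do, num}
FOLLOW(S) = {$, do, num}
FOLLOW(J) = {bool, do}
FOLLOW(F) = {$, do, num}
Cell M[F, do] receives both F -> ε and F -> J do S — the grammar is not LL(1).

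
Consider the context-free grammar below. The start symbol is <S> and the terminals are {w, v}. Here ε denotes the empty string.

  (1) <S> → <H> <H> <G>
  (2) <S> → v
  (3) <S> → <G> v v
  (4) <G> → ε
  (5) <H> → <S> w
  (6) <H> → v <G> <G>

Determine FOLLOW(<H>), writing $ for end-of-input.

{$, v, w}

FIRST(<G>): from <G>→ε we get {ε}. So FIRST(<G>) = {ε}.
FIRST(<S>): from <S>→<H> <H> <G> we get {v}; from <S>→v we get {v}; from <S>→<G> v v we get {v}. So FIRST(<S>) = {v}.
FIRST(<H>): from <H>→<S> w we get {v}; from <H>→v <G> <G> we get {v}. So FIRST(<H>) = {v}.
FOLLOW(<S>) includes $ since <S> is the start symbol.
FOLLOW(<S>): in <H>→<S> w, <S> is followed by w with FIRST {w}. Thus FOLLOW(<S>) = {$, w}.
FOLLOW(<H>): in <S>→<H> <H> <G> (occurrence 1), <H> is followed by <H> <G> with FIRST {v}; in <S>→<H> <H> <G> (occurrence 2), <H> is followed by <G> with FIRST {ε}; in <S>→<H> <H> <G> (occurrence 2), the suffix after <H> is nullable, so FOLLOW(<H>) ⊇ FOLLOW(<S>) = {$, w}. Thus FOLLOW(<H>) = {$, v, w}.
FOLLOW(<G>): in <S>→<H> <H> <G>, the suffix after <G> is empty, so FOLLOW(<G>) ⊇ FOLLOW(<S>) = {$, w}; in <S>→<G> v v, <G> is followed by v v with FIRST {v}; in <H>→v <G> <G> (occurrence 1), <G> is followed by <G> with FIRST {ε}; in <H>→v <G> <G> (occurrence 1), the suffix after <G> is nullable, so FOLLOW(<G>) ⊇ FOLLOW(<H>) = {$, v, w}; in <H>→v <G> <G> (occurrence 2), the suffix after <G> is empty, so FOLLOW(<G>) ⊇ FOLLOW(<H>) = {$, v, w}. Thus FOLLOW(<G>) = {$, v, w}.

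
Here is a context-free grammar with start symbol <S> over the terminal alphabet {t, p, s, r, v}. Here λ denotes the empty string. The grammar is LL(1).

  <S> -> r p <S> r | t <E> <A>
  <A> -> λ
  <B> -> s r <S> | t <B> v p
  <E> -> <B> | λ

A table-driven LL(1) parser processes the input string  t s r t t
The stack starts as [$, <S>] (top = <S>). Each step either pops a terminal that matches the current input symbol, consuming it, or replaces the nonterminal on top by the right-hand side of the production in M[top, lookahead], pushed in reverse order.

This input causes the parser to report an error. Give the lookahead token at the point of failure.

      Stack                Input        Action
   1  $ <S>                t s r t t $  expand <S> -> t <E> <A>
   2  $ <A> <E> t          t s r t t $  match t
   3  $ <A> <E>            s r t t $    expand <E> -> <B>
   4  $ <A> <B>            s r t t $    expand <B> -> s r <S>
   5  $ <A> <S> r s        s r t t $    match s
   6  $ <A> <S> r          r t t $      match r
   7  $ <A> <S>            t t $        expand <S> -> t <E> <A>
   8  $ <A> <A> <E> t      t t $        match t
   9  $ <A> <A> <E>        t $          expand <E> -> <B>
  10  $ <A> <A> <B>        t $          expand <B> -> t <B> v p
  11  $ <A> <A> p v <B> t  t $          match t
  12  $ <A> <A> p v <B>    $            error: M[<B>, $] is empty

$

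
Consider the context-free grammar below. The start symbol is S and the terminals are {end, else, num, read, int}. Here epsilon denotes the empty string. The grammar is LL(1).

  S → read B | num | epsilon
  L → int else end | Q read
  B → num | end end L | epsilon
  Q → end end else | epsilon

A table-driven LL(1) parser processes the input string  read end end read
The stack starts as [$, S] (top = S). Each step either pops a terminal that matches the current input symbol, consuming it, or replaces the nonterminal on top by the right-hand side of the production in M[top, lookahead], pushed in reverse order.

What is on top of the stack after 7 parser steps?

step 1: stack=$ S  input=read end end read $  — expand S → read B
step 2: stack=$ B read  input=read end end read $  — match read
step 3: stack=$ B  input=end end read $  — expand B → end end L
step 4: stack=$ L end end  input=end end read $  — match end
step 5: stack=$ L end  input=end read $  — match end
step 6: stack=$ L  input=read $  — expand L → Q read
step 7: stack=$ read Q  input=read $  — expand Q → epsilon
Stack after step 7: $ read (top = read).

read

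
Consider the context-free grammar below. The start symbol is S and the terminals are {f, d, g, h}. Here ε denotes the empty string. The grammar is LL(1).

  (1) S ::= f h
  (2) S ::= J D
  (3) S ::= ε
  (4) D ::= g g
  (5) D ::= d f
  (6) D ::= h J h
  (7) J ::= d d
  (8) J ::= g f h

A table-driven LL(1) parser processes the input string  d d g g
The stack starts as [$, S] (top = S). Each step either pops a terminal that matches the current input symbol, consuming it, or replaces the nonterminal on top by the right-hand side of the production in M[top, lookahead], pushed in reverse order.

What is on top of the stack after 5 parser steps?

g

step 1: stack=$ S  input=d d g g $  — expand S ::= J D
step 2: stack=$ D J  input=d d g g $  — expand J ::= d d
step 3: stack=$ D d d  input=d d g g $  — match d
step 4: stack=$ D d  input=d g g $  — match d
step 5: stack=$ D  input=g g $  — expand D ::= g g
Stack after step 5: $ g g (top = g).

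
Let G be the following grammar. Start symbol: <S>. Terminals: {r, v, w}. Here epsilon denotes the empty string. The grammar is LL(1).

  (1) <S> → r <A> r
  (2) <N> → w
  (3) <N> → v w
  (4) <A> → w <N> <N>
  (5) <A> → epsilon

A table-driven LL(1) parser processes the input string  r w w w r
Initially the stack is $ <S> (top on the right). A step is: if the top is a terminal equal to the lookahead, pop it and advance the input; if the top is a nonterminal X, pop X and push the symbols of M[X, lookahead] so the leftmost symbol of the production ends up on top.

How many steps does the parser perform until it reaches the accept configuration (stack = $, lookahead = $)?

     Stack          Input        Action
  1  $ <S>          r w w w r $  expand <S> → r <A> r
  2  $ r <A> r      r w w w r $  match r
  3  $ r <A>        w w w r $    expand <A> → w <N> <N>
  4  $ r <N> <N> w  w w w r $    match w
  5  $ r <N> <N>    w w r $      expand <N> → w
  6  $ r <N> w      w w r $      match w
  7  $ r <N>        w r $        expand <N> → w
  8  $ r w          w r $        match w
  9  $ r            r $          match r
Accept reached after 9 steps.

9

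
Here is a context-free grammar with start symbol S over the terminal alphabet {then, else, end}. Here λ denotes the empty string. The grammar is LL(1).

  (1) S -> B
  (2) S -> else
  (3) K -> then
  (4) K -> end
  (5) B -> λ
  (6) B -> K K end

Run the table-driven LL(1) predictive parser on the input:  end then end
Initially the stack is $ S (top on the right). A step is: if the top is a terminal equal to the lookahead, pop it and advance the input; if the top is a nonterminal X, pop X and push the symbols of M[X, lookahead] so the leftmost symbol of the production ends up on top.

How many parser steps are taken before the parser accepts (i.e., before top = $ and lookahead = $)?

step 1: stack=$ S  input=end then end $  — expand S -> B
step 2: stack=$ B  input=end then end $  — expand B -> K K end
step 3: stack=$ end K K  input=end then end $  — expand K -> end
step 4: stack=$ end K end  input=end then end $  — match end
step 5: stack=$ end K  input=then end $  — expand K -> then
step 6: stack=$ end then  input=then end $  — match then
step 7: stack=$ end  input=end $  — match end
Accept reached after 7 steps.

7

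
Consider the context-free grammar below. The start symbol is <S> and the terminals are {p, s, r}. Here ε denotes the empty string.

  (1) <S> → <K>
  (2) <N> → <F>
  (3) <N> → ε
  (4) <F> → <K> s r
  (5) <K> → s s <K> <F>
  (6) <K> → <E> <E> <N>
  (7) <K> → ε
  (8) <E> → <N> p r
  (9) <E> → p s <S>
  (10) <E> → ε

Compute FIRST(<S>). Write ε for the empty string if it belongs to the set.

FIRST(<S>): from <S>→<K> we get {ε, p, s}. So FIRST(<S>) = {ε, p, s}.
FIRST(<N>): from <N>→<F> we get {p, s}; from <N>→ε we get {ε}. So FIRST(<N>) = {ε, p, s}.
FIRST(<E>): from <E>→<N> p r we get {p, s}; from <E>→p s <S> we get {p}; from <E>→ε we get {ε}. So FIRST(<E>) = {ε, p, s}.
FIRST(<K>): from <K>→s s <K> <F> we get {s}; from <K>→<E> <E> <N> we get {ε, p, s}; from <K>→ε we get {ε}. So FIRST(<K>) = {ε, p, s}.
FIRST(<F>): from <F>→<K> s r we get {p, s}. So FIRST(<F>) = {p, s}.

{ε, p, s}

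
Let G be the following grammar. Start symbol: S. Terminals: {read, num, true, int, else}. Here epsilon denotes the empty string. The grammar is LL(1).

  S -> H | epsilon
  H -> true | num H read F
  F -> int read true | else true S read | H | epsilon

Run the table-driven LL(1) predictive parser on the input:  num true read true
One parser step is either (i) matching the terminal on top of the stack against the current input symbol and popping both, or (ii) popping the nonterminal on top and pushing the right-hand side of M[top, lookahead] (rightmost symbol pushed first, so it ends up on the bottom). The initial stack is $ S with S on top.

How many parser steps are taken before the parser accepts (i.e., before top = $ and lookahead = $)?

     Stack           Input                 Action
  1  $ S             num true read true $  expand S -> H
  2  $ H             num true read true $  expand H -> num H read F
  3  $ F read H num  num true read true $  match num
  4  $ F read H      true read true $      expand H -> true
  5  $ F read true   true read true $      match true
  6  $ F read        read true $           match read
  7  $ F             true $                expand F -> H
  8  $ H             true $                expand H -> true
  9  $ true          true $                match true
Accept reached after 9 steps.

9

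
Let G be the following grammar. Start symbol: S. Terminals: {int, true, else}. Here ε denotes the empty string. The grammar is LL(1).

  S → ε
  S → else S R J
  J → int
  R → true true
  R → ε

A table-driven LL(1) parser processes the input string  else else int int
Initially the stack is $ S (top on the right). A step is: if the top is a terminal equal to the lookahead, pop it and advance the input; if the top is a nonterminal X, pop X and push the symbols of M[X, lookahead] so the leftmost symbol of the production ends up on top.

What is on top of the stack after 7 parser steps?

step 1: stack=$ S  input=else else int int $  — expand S → else S R J
step 2: stack=$ J R S else  input=else else int int $  — match else
step 3: stack=$ J R S  input=else int int $  — expand S → else S R J
step 4: stack=$ J R J R S else  input=else int int $  — match else
step 5: stack=$ J R J R S  input=int int $  — expand S → ε
step 6: stack=$ J R J R  input=int int $  — expand R → ε
step 7: stack=$ J R J  input=int int $  — expand J → int
Stack after step 7: $ J R int (top = int).

int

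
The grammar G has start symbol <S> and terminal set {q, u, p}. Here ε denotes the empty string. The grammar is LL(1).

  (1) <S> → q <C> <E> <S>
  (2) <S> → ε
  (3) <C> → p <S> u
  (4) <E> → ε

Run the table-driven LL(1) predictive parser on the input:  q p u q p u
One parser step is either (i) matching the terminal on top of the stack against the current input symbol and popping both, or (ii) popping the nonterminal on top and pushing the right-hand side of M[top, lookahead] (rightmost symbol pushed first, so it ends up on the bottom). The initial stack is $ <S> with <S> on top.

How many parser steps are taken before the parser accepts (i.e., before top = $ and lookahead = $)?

15

      Stack              Input          Action
   1  $ <S>              q p u q p u $  expand <S> → q <C> <E> <S>
   2  $ <S> <E> <C> q    q p u q p u $  match q
   3  $ <S> <E> <C>      p u q p u $    expand <C> → p <S> u
   4  $ <S> <E> u <S> p  p u q p u $    match p
   5  $ <S> <E> u <S>    u q p u $      expand <S> → ε
   6  $ <S> <E> u        u q p u $      match u
   7  $ <S> <E>          q p u $        expand <E> → ε
   8  $ <S>              q p u $        expand <S> → q <C> <E> <S>
   9  $ <S> <E> <C> q    q p u $        match q
  10  $ <S> <E> <C>      p u $          expand <C> → p <S> u
  11  $ <S> <E> u <S> p  p u $          match p
  12  $ <S> <E> u <S>    u $            expand <S> → ε
  13  $ <S> <E> u        u $            match u
  14  $ <S> <E>          $              expand <E> → ε
  15  $ <S>              $              expand <S> → ε
Accept reached after 15 steps.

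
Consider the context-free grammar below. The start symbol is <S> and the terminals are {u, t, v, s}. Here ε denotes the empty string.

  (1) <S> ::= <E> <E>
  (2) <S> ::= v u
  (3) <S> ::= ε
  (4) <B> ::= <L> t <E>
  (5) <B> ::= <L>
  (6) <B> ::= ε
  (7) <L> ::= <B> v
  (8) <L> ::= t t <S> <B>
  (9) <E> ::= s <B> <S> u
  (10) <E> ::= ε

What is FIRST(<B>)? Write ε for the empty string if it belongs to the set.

FIRST(<E>): from <E>::=s <B> <S> u we get {s}; from <E>::=ε we get {ε}. So FIRST(<E>) = {ε, s}.
FIRST(<S>): from <S>::=<E> <E> we get {ε, s}; from <S>::=v u we get {v}; from <S>::=ε we get {ε}. So FIRST(<S>) = {ε, s, v}.
FIRST(<B>): from <B>::=<L> t <E> we get {t, v}; from <B>::=<L> we get {t, v}; from <B>::=ε we get {ε}. So FIRST(<B>) = {ε, t, v}.
FIRST(<L>): from <L>::=<B> v we get {t, v}; from <L>::=t t <S> <B> we get {t}. So FIRST(<L>) = {t, v}.

{ε, t, v}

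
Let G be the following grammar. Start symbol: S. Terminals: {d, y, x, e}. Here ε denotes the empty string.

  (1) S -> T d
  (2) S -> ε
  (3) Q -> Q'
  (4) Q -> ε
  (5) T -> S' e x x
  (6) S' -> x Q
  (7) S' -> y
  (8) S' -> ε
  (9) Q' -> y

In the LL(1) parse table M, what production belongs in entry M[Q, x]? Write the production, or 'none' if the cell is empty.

none

FIRST(S'): from S'->x Q we get {x}; from S'->y we get {y}; from S'->ε we get {ε}. So FIRST(S') = {ε, x, y}.
FIRST(Q'): from Q'->y we get {y}. So FIRST(Q') = {y}.
FIRST(Q): from Q->Q' we get {y}; from Q->ε we get {ε}. So FIRST(Q) = {ε, y}.
FIRST(T): from T->S' e x x we get {e, x, y}. So FIRST(T) = {e, x, y}.
FIRST(S): from S->T d we get {e, x, y}; from S->ε we get {ε}. So FIRST(S) = {ε, e, x, y}.
FOLLOW(S) includes $ since S is the start symbol.
FOLLOW(S'): in T->S' e x x, S' is followed by e x x with FIRST {e}. Thus FOLLOW(S') = {e}.
FOLLOW(Q): in S'->x Q, the suffix after Q is empty, so FOLLOW(Q) ⊇ FOLLOW(S') = {e}. Thus FOLLOW(Q) = {e}.
For Q -> Q': FIRST(Q') = {y}, so it goes in M[Q, t] for t ∈ {y}.
For Q -> ε: FIRST(ε) = {ε}, so it goes in M[Q, t] for t ∈ {}; since ε ∈ FIRST, also for every t ∈ FOLLOW(Q) = {e}.
None of these place a production in M[Q, x].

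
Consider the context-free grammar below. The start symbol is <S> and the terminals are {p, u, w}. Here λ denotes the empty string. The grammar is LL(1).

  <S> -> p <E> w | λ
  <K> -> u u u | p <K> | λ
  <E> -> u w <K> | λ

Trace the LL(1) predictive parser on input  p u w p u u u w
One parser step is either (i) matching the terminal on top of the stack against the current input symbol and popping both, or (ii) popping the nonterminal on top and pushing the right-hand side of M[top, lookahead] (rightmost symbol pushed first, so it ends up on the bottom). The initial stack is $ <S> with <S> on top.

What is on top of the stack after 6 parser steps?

step 1: stack=$ <S>  input=p u w p u u u w $  — expand <S> -> p <E> w
step 2: stack=$ w <E> p  input=p u w p u u u w $  — match p
step 3: stack=$ w <E>  input=u w p u u u w $  — expand <E> -> u w <K>
step 4: stack=$ w <K> w u  input=u w p u u u w $  — match u
step 5: stack=$ w <K> w  input=w p u u u w $  — match w
step 6: stack=$ w <K>  input=p u u u w $  — expand <K> -> p <K>
Stack after step 6: $ w <K> p (top = p).

p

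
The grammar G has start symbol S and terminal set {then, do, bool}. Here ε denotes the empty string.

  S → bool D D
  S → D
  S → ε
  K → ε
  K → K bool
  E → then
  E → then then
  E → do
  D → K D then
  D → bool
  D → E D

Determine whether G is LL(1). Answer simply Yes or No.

FIRST(S) = {ε, bool, do, then}
FIRST(K) = {ε, bool}
FIRST(E) = {do, then}
FIRST(D) = {bool, do, then}
FOLLOW(S) = {$}
FOLLOW(K) = {bool, do, then}
FOLLOW(E) = {bool, do, then}
FOLLOW(D) = {$, bool, do, then}
Cell M[D, bool] receives both D → K D then and D → bool — the grammar is not LL(1).

No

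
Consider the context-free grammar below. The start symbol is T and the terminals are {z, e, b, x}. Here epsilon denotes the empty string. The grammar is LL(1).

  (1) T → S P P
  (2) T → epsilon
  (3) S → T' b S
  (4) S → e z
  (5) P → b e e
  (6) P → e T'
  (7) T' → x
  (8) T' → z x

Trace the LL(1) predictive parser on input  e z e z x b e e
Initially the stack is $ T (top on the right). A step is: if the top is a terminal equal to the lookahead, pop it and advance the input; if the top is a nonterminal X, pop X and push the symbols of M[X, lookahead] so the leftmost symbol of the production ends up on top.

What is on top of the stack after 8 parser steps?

x

     Stack      Input              Action
  1  $ T        e z e z x b e e $  expand T → S P P
  2  $ P P S    e z e z x b e e $  expand S → e z
  3  $ P P z e  e z e z x b e e $  match e
  4  $ P P z    z e z x b e e $    match z
  5  $ P P      e z x b e e $      expand P → e T'
  6  $ P T' e   e z x b e e $      match e
  7  $ P T'     z x b e e $        expand T' → z x
  8  $ P x z    z x b e e $        match z
Stack after step 8: $ P x (top = x).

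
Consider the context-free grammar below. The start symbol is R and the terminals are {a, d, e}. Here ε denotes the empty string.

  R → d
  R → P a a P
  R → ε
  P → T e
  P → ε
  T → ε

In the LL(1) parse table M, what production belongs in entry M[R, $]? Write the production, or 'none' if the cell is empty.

R → ε

FIRST(T) = {ε}
FIRST(P) = {ε, e}  (via T e)
FIRST(R) = {ε, a, d, e}  (via P a a P)
FOLLOW(R) includes $ since R is the start symbol.
FOLLOW(R): R appears on no right-hand side. Thus FOLLOW(R) = {$}.
For R → d: FIRST(d) = {d}, so it goes in M[R, t] for t ∈ {d}.
For R → P a a P: FIRST(P a a P) = {a, e}, so it goes in M[R, t] for t ∈ {a, e}.
For R → ε: FIRST(ε) = {ε}, so it goes in M[R, t] for t ∈ {}; since ε ∈ FIRST, also for every t ∈ FOLLOW(R) = {$}.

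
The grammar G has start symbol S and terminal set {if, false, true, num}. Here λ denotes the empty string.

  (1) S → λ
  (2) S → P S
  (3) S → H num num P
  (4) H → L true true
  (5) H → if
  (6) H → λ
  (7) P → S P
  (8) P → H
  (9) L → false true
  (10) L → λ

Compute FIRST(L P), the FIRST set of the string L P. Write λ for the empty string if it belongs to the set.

FIRST(L): from L→false true we get {false}; from L→λ we get {λ}. So FIRST(L) = {λ, false}.
FIRST(H): from H→L true true we get {false, true}; from H→if we get {if}; from H→λ we get {λ}. So FIRST(H) = {λ, false, if, true}.
FIRST(S): from S→λ we get {λ}; from S→P S we get {λ, false, if, num, true}; from S→H num num P we get {false, if, num, true}. So FIRST(S) = {λ, false, if, num, true}.
FIRST(P): from P→S P we get {λ, false, if, num, true}; from P→H we get {λ, false, if, true}. So FIRST(P) = {λ, false, if, num, true}.
FIRST(L P): take FIRST of each symbol in turn, carrying on past any symbol whose FIRST contains λ; result {λ, false, if, num, true}.

{λ, false, if, num, true}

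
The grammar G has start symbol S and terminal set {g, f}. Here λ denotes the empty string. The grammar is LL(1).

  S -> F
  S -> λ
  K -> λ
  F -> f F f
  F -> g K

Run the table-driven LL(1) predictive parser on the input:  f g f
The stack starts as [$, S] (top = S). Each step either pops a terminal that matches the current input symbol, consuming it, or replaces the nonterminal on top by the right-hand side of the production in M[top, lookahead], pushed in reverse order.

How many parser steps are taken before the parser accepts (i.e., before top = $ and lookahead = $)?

step 1: stack=$ S  input=f g f $  — expand S -> F
step 2: stack=$ F  input=f g f $  — expand F -> f F f
step 3: stack=$ f F f  input=f g f $  — match f
step 4: stack=$ f F  input=g f $  — expand F -> g K
step 5: stack=$ f K g  input=g f $  — match g
step 6: stack=$ f K  input=f $  — expand K -> λ
step 7: stack=$ f  input=f $  — match f
Accept reached after 7 steps.

7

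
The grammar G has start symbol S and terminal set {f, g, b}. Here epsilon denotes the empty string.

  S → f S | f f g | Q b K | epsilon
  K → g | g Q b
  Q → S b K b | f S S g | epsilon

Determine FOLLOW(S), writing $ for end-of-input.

{$, b, f, g}

FIRST(K) = {g}
FIRST(S) = {epsilon, b, f}  (via Q b K)
FIRST(Q) = {epsilon, b, f}  (via S b K b)
FOLLOW(S) includes $ since S is the start symbol.
FOLLOW(S): in S→f S, the suffix after S is empty (adds nothing new); in Q→S b K b, S is followed by b K b with FIRST {b}; in Q→f S S g (occurrence 1), S is followed by S g with FIRST {b, f, g}; in Q→f S S g (occurrence 2), S is followed by g with FIRST {g}. Thus FOLLOW(S) = {$, b, f, g}.
FOLLOW(K): in S→Q b K, the suffix after K is empty, so FOLLOW(K) ⊇ FOLLOW(S) = {$, b, f, g}; in Q→S b K b, K is followed by b with FIRST {b}. Thus FOLLOW(K) = {$, b, f, g}.
FOLLOW(Q): in S→Q b K, Q is followed by b K with FIRST {b}; in K→g Q b, Q is followed by b with FIRST {b}. Thus FOLLOW(Q) = {b}.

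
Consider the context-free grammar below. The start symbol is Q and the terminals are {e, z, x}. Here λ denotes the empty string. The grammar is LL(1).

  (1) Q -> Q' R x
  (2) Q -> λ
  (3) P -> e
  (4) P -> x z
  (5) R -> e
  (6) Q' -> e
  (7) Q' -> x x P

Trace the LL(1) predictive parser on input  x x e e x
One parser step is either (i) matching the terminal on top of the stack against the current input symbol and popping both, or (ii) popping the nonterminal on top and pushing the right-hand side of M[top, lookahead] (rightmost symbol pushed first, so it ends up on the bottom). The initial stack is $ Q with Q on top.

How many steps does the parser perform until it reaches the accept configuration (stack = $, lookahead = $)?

     Stack        Input        Action
  1  $ Q          x x e e x $  expand Q -> Q' R x
  2  $ x R Q'     x x e e x $  expand Q' -> x x P
  3  $ x R P x x  x x e e x $  match x
  4  $ x R P x    x e e x $    match x
  5  $ x R P      e e x $      expand P -> e
  6  $ x R e      e e x $      match e
  7  $ x R        e x $        expand R -> e
  8  $ x e        e x $        match e
  9  $ x          x $          match x
Accept reached after 9 steps.

9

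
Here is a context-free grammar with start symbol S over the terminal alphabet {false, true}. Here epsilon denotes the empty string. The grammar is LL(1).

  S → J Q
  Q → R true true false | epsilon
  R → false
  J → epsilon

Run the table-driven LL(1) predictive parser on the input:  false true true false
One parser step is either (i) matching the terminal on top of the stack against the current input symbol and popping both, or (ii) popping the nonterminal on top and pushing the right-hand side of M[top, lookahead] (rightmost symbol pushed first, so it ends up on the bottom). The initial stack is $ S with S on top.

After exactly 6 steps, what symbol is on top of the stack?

true

step 1: stack=$ S  input=false true true false $  — expand S → J Q
step 2: stack=$ Q J  input=false true true false $  — expand J → epsilon
step 3: stack=$ Q  input=false true true false $  — expand Q → R true true false
step 4: stack=$ false true true R  input=false true true false $  — expand R → false
step 5: stack=$ false true true false  input=false true true false $  — match false
step 6: stack=$ false true true  input=true true false $  — match true
Stack after step 6: $ false true (top = true).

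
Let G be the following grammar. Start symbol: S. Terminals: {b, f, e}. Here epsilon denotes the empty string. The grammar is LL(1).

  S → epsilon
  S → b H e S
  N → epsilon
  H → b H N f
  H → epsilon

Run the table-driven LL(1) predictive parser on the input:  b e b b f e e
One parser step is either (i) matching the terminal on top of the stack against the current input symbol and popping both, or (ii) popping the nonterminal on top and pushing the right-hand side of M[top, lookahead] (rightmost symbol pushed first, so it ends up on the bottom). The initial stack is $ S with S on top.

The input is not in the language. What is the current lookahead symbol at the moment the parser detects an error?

step 1: stack=$ S  input=b e b b f e e $  — expand S → b H e S
step 2: stack=$ S e H b  input=b e b b f e e $  — match b
step 3: stack=$ S e H  input=e b b f e e $  — expand H → epsilon
step 4: stack=$ S e  input=e b b f e e $  — match e
step 5: stack=$ S  input=b b f e e $  — expand S → b H e S
step 6: stack=$ S e H b  input=b b f e e $  — match b
step 7: stack=$ S e H  input=b f e e $  — expand H → b H N f
step 8: stack=$ S e f N H b  input=b f e e $  — match b
step 9: stack=$ S e f N H  input=f e e $  — expand H → epsilon
step 10: stack=$ S e f N  input=f e e $  — expand N → epsilon
step 11: stack=$ S e f  input=f e e $  — match f
step 12: stack=$ S e  input=e e $  — match e
step 13: stack=$ S  input=e $  — error: M[S, e] is empty

e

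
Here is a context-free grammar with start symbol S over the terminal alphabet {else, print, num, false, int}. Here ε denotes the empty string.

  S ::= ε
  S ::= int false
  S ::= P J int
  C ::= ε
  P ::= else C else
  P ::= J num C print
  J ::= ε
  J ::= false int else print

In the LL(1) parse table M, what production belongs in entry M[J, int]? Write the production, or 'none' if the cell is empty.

J ::= ε

FIRST(C): from C::=ε we get {ε}. So FIRST(C) = {ε}.
FIRST(J): from J::=ε we get {ε}; from J::=false int else print we get {false}. So FIRST(J) = {ε, false}.
FIRST(P): from P::=else C else we get {else}; from P::=J num C print we get {false, num}. So FIRST(P) = {else, false, num}.
FIRST(S): from S::=ε we get {ε}; from S::=int false we get {int}; from S::=P J int we get {else, false, num}. So FIRST(S) = {ε, else, false, int, num}.
FOLLOW(S) includes $ since S is the start symbol.
FOLLOW(J): in S::=P J int, J is followed by int with FIRST {int}; in P::=J num C print, J is followed by num C print with FIRST {num}. Thus FOLLOW(J) = {int, num}.
For J ::= ε: FIRST(ε) = {ε}, so it goes in M[J, t] for t ∈ {}; since ε ∈ FIRST, also for every t ∈ FOLLOW(J) = {int, num}.
For J ::= false int else print: FIRST(false int else print) = {false}, so it goes in M[J, t] for t ∈ {false}.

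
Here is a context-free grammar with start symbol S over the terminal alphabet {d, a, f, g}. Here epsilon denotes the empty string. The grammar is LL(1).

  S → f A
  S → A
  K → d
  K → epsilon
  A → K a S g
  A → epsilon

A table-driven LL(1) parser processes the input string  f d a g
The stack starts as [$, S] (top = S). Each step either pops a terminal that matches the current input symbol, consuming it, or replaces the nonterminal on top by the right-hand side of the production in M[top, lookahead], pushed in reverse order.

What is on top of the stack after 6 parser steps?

step 1: stack=$ S  input=f d a g $  — expand S → f A
step 2: stack=$ A f  input=f d a g $  — match f
step 3: stack=$ A  input=d a g $  — expand A → K a S g
step 4: stack=$ g S a K  input=d a g $  — expand K → d
step 5: stack=$ g S a d  input=d a g $  — match d
step 6: stack=$ g S a  input=a g $  — match a
Stack after step 6: $ g S (top = S).

S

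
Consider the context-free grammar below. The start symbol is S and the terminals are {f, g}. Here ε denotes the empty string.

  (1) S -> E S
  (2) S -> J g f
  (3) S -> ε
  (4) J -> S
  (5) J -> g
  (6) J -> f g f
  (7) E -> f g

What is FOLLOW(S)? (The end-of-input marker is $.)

FIRST(E) = {f}
FIRST(S) = {ε, f, g}  (via E S, J g f)
FIRST(J) = {ε, f, g}  (via S)
FOLLOW(S) includes $ since S is the start symbol.
FOLLOW(J): in S->J g f, J is followed by g f with FIRST {g}. Thus FOLLOW(J) = {g}.
FOLLOW(S): in S->E S, the suffix after S is empty (adds nothing new); in J->S, the suffix after S is empty, so FOLLOW(S) ⊇ FOLLOW(J) = {g}. Thus FOLLOW(S) = {$, g}.
FOLLOW(E): in S->E S, E is followed by S with FIRST {ε, f, g}; in S->E S, the suffix after E is nullable, so FOLLOW(E) ⊇ FOLLOW(S) = {$, g}. Thus FOLLOW(E) = {$, f, g}.

{$, g}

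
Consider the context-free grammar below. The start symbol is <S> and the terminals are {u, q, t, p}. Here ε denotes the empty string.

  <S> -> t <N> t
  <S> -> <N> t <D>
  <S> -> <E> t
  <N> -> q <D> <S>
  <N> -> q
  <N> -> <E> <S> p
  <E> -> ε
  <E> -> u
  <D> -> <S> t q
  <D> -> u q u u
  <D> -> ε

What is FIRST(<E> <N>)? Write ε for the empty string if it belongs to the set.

{q, t, u}

FIRST(<E>) = {ε, u}
FIRST(<S>) = {q, t, u}  (via <N> t <D>, <E> t)
FIRST(<N>) = {q, t, u}  (via <E> <S> p)
FIRST(<D>) = {ε, q, t, u}  (via <S> t q)
FIRST(<E> <N>): take FIRST of each symbol in turn, carrying on past any symbol whose FIRST contains ε; result {q, t, u}.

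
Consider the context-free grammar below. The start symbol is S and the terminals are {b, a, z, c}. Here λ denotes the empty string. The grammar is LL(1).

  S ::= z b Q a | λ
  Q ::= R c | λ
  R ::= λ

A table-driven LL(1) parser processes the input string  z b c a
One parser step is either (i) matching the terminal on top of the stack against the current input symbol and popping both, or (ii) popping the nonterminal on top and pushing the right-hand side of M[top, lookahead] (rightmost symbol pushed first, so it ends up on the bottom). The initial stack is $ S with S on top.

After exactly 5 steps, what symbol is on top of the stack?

c

     Stack      Input      Action
  1  $ S        z b c a $  expand S ::= z b Q a
  2  $ a Q b z  z b c a $  match z
  3  $ a Q b    b c a $    match b
  4  $ a Q      c a $      expand Q ::= R c
  5  $ a c R    c a $      expand R ::= λ
Stack after step 5: $ a c (top = c).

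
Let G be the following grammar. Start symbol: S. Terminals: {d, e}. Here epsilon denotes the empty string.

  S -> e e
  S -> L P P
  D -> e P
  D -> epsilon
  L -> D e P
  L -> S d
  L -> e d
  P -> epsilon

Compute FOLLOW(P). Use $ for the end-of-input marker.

{$, d, e}

FIRST(D) = {epsilon, e}
FIRST(P) = {epsilon}
FIRST(S) = {e}  (via L P P)
FIRST(L) = {e}  (via D e P, S d)
FOLLOW(S) includes $ since S is the start symbol.
FOLLOW(S): in L->S d, S is followed by d with FIRST {d}. Thus FOLLOW(S) = {$, d}.
FOLLOW(D): in L->D e P, D is followed by e P with FIRST {e}. Thus FOLLOW(D) = {e}.
FOLLOW(L): in S->L P P, L is followed by P P with FIRST {epsilon}; in S->L P P, the suffix after L is nullable, so FOLLOW(L) ⊇ FOLLOW(S) = {$, d}. Thus FOLLOW(L) = {$, d}.
FOLLOW(P): in S->L P P (occurrence 1), P is followed by P with FIRST {epsilon}; in S->L P P (occurrence 1), the suffix after P is nullable, so FOLLOW(P) ⊇ FOLLOW(S) = {$, d}; in S->L P P (occurrence 2), the suffix after P is empty, so FOLLOW(P) ⊇ FOLLOW(S) = {$, d}; in D->e P, the suffix after P is empty, so FOLLOW(P) ⊇ FOLLOW(D) = {e}; in L->D e P, the suffix after P is empty, so FOLLOW(P) ⊇ FOLLOW(L) = {$, d}. Thus FOLLOW(P) = {$, d, e}.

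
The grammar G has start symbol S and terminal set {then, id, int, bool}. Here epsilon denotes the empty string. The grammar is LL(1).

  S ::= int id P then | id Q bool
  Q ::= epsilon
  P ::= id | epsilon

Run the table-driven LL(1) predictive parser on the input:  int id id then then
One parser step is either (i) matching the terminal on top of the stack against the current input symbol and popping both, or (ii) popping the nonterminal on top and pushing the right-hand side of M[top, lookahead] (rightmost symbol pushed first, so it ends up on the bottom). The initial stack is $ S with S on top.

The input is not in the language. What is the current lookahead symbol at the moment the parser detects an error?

then

     Stack            Input                  Action
  1  $ S              int id id then then $  expand S ::= int id P then
  2  $ then P id int  int id id then then $  match int
  3  $ then P id      id id then then $      match id
  4  $ then P         id then then $         expand P ::= id
  5  $ then id        id then then $         match id
  6  $ then           then then $            match then
  7  $                then $                 error: stack empty but input remains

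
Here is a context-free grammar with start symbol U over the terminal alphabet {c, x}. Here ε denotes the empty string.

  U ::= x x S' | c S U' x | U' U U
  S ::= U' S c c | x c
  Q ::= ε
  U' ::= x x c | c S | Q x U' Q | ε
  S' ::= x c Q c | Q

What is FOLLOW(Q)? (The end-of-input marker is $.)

{$, c, x}

FIRST(Q) = {ε}
FIRST(U') = {ε, c, x}  (via Q x U' Q)
FIRST(S') = {ε, x}  (via Q)
FIRST(U) = {c, x}  (via U' U U)
FIRST(S) = {c, x}  (via U' S c c)
FOLLOW(U) includes $ since U is the start symbol.
FOLLOW(U): in U::=U' U U (occurrence 1), U is followed by U with FIRST {c, x}; in U::=U' U U (occurrence 2), the suffix after U is empty (adds nothing new). Thus FOLLOW(U) = {$, c, x}.
FOLLOW(U'): in U::=c S U' x, U' is followed by x with FIRST {x}; in U::=U' U U, U' is followed by U U with FIRST {c, x}; in S::=U' S c c, U' is followed by S c c with FIRST {c, x}; in U'::=Q x U' Q, U' is followed by Q with FIRST {ε}; in U'::=Q x U' Q, the suffix after U' is nullable (adds nothing new). Thus FOLLOW(U') = {c, x}.
FOLLOW(S): in U::=c S U' x, S is followed by U' x with FIRST {c, x}; in S::=U' S c c, S is followed by c c with FIRST {c}; in U'::=c S, the suffix after S is empty, so FOLLOW(S) ⊇ FOLLOW(U') = {c, x}. Thus FOLLOW(S) = {c, x}.
FOLLOW(S'): in U::=x x S', the suffix after S' is empty, so FOLLOW(S') ⊇ FOLLOW(U) = {$, c, x}. Thus FOLLOW(S') = {$, c, x}.
FOLLOW(Q): in U'::=Q x U' Q (occurrence 1), Q is followed by x U' Q with FIRST {x}; in U'::=Q x U' Q (occurrence 2), the suffix after Q is empty, so FOLLOW(Q) ⊇ FOLLOW(U') = {c, x}; in S'::=x c Q c, Q is followed by c with FIRST {c}; in S'::=Q, the suffix after Q is empty, so FOLLOW(Q) ⊇ FOLLOW(S') = {$, c, x}. Thus FOLLOW(Q) = {$, c, x}.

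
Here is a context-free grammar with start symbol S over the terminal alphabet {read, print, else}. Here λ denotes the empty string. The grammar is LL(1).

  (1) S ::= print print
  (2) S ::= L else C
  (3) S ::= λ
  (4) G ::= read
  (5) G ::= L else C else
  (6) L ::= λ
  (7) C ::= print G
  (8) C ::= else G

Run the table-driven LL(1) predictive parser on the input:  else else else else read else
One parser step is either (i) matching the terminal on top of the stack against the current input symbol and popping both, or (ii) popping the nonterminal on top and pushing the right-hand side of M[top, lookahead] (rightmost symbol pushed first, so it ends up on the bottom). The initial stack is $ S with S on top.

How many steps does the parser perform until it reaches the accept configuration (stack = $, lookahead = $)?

13

      Stack            Input                            Action
   1  $ S              else else else else read else $  expand S ::= L else C
   2  $ C else L       else else else else read else $  expand L ::= λ
   3  $ C else         else else else else read else $  match else
   4  $ C              else else else read else $       expand C ::= else G
   5  $ G else         else else else read else $       match else
   6  $ G              else else read else $            expand G ::= L else C else
   7  $ else C else L  else else read else $            expand L ::= λ
   8  $ else C else    else else read else $            match else
   9  $ else C         else read else $                 expand C ::= else G
  10  $ else G else    else read else $                 match else
  11  $ else G         read else $                      expand G ::= read
  12  $ else read      read else $                      match read
  13  $ else           else $                           match else
Accept reached after 13 steps.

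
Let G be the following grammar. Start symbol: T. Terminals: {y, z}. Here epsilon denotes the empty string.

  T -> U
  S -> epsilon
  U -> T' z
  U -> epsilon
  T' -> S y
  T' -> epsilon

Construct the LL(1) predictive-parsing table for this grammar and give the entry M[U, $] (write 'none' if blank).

FIRST(S): from S->epsilon we get {epsilon}. So FIRST(S) = {epsilon}.
FIRST(T'): from T'->S y we get {y}; from T'->epsilon we get {epsilon}. So FIRST(T') = {epsilon, y}.
FIRST(U): from U->T' z we get {y, z}; from U->epsilon we get {epsilon}. So FIRST(U) = {epsilon, y, z}.
FIRST(T): from T->U we get {epsilon, y, z}. So FIRST(T) = {epsilon, y, z}.
FOLLOW(T) includes $ since T is the start symbol.
FOLLOW(T): T appears on no right-hand side. Thus FOLLOW(T) = {$}.
FOLLOW(U): in T->U, the suffix after U is empty, so FOLLOW(U) ⊇ FOLLOW(T) = {$}. Thus FOLLOW(U) = {$}.
For U -> T' z: FIRST(T' z) = {y, z}, so it goes in M[U, t] for t ∈ {y, z}.
For U -> epsilon: FIRST(epsilon) = {epsilon}, so it goes in M[U, t] for t ∈ {}; since epsilon ∈ FIRST, also for every t ∈ FOLLOW(U) = {$}.

U -> epsilon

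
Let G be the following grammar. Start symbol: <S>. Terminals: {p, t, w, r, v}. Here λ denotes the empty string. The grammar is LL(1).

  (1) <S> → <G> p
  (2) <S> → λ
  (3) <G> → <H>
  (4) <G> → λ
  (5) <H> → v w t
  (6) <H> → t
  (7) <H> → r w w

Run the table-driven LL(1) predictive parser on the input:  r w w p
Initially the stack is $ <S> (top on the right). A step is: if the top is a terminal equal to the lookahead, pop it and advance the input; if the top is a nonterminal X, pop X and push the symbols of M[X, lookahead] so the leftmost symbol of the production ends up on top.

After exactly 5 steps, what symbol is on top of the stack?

w

step 1: stack=$ <S>  input=r w w p $  — expand <S> → <G> p
step 2: stack=$ p <G>  input=r w w p $  — expand <G> → <H>
step 3: stack=$ p <H>  input=r w w p $  — expand <H> → r w w
step 4: stack=$ p w w r  input=r w w p $  — match r
step 5: stack=$ p w w  input=w w p $  — match w
Stack after step 5: $ p w (top = w).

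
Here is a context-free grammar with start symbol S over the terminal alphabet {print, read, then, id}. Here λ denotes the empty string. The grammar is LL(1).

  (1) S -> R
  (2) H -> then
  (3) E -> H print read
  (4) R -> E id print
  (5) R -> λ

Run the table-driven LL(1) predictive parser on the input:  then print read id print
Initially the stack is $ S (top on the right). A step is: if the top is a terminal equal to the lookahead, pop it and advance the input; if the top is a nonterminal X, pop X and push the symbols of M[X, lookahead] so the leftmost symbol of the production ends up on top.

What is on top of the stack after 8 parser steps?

step 1: stack=$ S  input=then print read id print $  — expand S -> R
step 2: stack=$ R  input=then print read id print $  — expand R -> E id print
step 3: stack=$ print id E  input=then print read id print $  — expand E -> H print read
step 4: stack=$ print id read print H  input=then print read id print $  — expand H -> then
step 5: stack=$ print id read print then  input=then print read id print $  — match then
step 6: stack=$ print id read print  input=print read id print $  — match print
step 7: stack=$ print id read  input=read id print $  — match read
step 8: stack=$ print id  input=id print $  — match id
Stack after step 8: $ print (top = print).

print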